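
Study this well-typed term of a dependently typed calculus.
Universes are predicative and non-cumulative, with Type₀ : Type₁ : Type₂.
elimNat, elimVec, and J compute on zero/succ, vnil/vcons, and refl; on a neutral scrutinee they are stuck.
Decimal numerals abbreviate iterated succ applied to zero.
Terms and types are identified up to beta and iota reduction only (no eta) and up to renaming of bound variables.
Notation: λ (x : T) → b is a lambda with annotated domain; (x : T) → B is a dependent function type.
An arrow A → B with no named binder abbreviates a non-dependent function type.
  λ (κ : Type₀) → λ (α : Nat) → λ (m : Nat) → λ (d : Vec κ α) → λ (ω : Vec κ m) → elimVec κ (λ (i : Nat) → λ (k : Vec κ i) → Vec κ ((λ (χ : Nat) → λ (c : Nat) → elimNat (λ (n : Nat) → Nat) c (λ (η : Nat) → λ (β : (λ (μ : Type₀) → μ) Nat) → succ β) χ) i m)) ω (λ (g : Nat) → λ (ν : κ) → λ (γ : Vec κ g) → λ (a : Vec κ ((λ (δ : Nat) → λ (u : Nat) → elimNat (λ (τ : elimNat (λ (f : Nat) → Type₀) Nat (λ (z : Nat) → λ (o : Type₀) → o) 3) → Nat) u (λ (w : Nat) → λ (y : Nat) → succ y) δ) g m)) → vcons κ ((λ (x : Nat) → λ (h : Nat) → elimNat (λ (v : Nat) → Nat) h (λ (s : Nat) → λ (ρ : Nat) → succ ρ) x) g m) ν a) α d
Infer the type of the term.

the term's type:
  (κ : Type₀) → (α : Nat) → (m : Nat) → Vec κ α → Vec κ m → Vec κ (elimNat (λ (d : Nat) → Nat) m (λ (ω : Nat) → λ (i : Nat) → succ i) α)


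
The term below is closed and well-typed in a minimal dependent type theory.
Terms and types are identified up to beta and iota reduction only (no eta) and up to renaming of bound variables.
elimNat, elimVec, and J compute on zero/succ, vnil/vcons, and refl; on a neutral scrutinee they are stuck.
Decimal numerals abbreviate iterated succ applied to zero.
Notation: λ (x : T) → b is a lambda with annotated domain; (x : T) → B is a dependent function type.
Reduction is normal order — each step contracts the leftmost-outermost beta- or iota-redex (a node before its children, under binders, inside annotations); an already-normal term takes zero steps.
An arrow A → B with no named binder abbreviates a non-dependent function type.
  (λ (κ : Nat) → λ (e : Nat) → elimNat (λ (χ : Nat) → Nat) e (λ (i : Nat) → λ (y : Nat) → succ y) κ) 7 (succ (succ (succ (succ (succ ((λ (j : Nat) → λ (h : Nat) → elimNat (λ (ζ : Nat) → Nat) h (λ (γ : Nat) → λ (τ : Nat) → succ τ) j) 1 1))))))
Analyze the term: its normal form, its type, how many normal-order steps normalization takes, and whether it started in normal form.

resulting normal form:
  14
inferred type:
  Nat
steps to reach normal form (normal order): 30
already normal: no
first contracted redex: a beta-redex


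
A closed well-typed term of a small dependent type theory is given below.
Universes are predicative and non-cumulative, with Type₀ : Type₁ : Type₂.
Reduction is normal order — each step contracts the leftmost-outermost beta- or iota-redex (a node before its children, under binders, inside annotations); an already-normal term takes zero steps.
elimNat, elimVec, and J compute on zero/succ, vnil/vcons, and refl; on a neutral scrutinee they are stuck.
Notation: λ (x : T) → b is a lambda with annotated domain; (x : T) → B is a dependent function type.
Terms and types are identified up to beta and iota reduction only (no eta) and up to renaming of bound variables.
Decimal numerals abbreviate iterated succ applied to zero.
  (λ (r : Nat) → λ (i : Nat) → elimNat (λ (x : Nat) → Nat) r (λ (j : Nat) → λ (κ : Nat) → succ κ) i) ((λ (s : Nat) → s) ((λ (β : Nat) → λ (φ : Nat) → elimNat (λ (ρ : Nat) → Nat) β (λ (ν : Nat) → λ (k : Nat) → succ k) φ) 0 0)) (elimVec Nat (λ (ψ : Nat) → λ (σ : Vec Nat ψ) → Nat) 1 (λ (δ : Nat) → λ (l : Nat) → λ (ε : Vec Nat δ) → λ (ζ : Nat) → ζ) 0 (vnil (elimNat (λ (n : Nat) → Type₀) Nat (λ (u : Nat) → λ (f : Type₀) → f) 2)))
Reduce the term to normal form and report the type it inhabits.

reduced normal form:
  1
the term's type:
  Nat


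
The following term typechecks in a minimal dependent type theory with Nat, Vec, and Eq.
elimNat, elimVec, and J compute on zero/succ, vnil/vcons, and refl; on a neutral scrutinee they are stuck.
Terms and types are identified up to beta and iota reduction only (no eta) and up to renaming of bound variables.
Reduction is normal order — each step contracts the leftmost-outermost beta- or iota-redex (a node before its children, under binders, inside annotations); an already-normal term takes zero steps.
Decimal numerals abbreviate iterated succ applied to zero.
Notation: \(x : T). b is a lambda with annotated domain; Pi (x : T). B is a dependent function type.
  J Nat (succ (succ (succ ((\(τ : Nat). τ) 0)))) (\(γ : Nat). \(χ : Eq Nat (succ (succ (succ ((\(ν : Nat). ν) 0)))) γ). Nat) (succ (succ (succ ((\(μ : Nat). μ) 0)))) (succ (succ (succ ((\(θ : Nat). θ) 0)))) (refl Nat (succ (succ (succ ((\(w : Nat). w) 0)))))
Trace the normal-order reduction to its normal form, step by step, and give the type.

normal-order reduction sequence:
  J Nat (succ (succ (succ ((\(τ : Nat). τ) 0)))) (\(γ : Nat). \(χ : Eq Nat (succ (succ (succ ((\(ν : Nat). ν) 0)))) γ). Nat) (succ (succ (succ ((\(μ : Nat). μ) 0)))) (succ (succ (succ ((\(θ : Nat). θ) 0)))) (refl Nat (succ (succ (succ ((\(w : Nat). w) 0)))))
  ~> succ (succ (succ ((\(τ : Nat). τ) 0)))
  ~> 3
type:
  Nat


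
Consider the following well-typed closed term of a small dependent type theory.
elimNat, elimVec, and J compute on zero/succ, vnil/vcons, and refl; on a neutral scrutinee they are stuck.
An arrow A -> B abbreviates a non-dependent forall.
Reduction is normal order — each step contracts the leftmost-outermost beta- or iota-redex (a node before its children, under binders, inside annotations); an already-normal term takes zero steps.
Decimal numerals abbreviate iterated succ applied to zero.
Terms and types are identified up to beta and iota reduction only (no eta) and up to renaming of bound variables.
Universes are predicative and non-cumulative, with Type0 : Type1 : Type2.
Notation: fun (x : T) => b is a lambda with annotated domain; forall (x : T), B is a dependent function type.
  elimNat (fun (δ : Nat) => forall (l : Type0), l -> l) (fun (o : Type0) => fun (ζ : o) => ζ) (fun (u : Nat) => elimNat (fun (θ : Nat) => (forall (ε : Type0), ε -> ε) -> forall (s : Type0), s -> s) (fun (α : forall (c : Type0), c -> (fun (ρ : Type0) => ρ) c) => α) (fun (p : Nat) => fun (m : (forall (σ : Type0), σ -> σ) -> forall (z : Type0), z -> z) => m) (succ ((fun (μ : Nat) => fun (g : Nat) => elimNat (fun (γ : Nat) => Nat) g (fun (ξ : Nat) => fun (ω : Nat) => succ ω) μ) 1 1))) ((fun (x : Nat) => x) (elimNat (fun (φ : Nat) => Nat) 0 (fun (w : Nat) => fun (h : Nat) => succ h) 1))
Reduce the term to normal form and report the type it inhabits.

reduced normal form:
  fun (δ : Type0) => fun (l : δ) => l
inferred type:
  forall (δ : Type0), δ -> δ
observation: contracting an elimNat iota-redex first, the term normalizes in 26 steps.


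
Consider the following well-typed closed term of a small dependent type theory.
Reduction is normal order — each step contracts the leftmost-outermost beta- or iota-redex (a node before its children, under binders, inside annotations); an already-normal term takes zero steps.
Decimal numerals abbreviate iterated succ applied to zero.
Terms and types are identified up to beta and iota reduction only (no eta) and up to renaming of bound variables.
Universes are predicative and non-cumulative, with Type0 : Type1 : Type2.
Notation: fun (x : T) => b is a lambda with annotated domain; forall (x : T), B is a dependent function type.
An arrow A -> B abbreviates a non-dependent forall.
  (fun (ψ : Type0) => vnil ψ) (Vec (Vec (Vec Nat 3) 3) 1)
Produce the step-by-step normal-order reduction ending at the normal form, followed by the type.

normal-order reduction:
  (fun (ψ : Type0) => vnil ψ) (Vec (Vec (Vec Nat 3) 3) 1)
  ~> vnil (Vec (Vec (Vec Nat 3) 3) 1)
type:
  Vec (Vec (Vec (Vec Nat 3) 3) 1) 0


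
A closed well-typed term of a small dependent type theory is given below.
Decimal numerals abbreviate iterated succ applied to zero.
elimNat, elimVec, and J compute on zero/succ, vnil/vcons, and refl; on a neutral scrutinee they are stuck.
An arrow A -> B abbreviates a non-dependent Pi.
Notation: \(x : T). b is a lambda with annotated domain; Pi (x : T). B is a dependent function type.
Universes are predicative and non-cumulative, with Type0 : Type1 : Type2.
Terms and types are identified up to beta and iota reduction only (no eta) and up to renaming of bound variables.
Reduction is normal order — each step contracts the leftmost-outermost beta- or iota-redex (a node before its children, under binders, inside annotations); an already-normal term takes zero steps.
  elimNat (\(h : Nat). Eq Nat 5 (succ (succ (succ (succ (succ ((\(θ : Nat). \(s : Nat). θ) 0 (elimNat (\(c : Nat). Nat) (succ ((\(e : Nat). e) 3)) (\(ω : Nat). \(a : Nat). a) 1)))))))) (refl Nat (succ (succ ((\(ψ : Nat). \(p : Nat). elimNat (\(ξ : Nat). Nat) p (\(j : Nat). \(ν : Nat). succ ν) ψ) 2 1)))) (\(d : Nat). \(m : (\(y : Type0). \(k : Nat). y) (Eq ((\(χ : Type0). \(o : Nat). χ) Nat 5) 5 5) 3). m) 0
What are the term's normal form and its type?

normal form:
  refl Nat 5
the term's type:
  Eq Nat 5 5


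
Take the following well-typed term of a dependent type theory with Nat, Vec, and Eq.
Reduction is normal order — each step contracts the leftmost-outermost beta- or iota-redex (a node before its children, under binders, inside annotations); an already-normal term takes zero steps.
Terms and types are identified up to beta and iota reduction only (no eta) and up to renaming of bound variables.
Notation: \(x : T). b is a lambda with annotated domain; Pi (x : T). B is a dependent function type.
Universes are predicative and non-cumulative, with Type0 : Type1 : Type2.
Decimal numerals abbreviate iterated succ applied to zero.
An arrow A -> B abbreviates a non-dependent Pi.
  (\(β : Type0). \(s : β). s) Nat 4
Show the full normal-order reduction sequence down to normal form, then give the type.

normal-order reduction sequence:
  (\(β : Type0). \(s : β). s) Nat 4
  ~> (\(β : Nat). β) 4
  ~> 4
type:
  Nat


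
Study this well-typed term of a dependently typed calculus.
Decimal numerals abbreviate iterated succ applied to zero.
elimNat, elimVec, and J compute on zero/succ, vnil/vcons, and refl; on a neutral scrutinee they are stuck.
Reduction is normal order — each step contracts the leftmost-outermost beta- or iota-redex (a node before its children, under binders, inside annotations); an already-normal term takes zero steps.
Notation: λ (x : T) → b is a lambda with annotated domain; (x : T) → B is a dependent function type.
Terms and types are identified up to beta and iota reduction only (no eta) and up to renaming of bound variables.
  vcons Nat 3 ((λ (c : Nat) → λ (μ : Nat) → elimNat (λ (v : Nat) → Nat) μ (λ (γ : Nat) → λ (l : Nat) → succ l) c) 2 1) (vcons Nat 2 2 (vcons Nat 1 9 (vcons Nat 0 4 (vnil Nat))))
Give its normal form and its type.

reduced normal form:
  vcons Nat 3 3 (vcons Nat 2 2 (vcons Nat 1 9 (vcons Nat 0 4 (vnil Nat))))
type:
  Vec Nat 4
observation: 9 normal-order steps normalize the term, beginning with a beta-redex.


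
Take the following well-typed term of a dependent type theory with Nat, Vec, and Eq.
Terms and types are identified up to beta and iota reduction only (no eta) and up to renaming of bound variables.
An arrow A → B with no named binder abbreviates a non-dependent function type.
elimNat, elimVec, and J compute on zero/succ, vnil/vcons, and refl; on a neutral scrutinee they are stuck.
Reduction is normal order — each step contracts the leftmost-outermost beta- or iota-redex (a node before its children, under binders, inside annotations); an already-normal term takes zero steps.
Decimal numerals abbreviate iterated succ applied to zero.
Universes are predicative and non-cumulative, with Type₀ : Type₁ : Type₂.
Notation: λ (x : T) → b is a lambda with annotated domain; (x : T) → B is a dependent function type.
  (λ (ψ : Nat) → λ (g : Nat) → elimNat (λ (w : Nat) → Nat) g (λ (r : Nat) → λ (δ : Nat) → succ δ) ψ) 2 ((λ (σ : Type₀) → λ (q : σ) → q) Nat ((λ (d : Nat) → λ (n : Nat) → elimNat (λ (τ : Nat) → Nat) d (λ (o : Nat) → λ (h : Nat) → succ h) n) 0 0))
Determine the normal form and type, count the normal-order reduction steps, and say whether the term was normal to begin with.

resulting normal form:
  2
type:
  Nat
steps to reach normal form (normal order): 14
already normal: no
first redex: a beta-redex


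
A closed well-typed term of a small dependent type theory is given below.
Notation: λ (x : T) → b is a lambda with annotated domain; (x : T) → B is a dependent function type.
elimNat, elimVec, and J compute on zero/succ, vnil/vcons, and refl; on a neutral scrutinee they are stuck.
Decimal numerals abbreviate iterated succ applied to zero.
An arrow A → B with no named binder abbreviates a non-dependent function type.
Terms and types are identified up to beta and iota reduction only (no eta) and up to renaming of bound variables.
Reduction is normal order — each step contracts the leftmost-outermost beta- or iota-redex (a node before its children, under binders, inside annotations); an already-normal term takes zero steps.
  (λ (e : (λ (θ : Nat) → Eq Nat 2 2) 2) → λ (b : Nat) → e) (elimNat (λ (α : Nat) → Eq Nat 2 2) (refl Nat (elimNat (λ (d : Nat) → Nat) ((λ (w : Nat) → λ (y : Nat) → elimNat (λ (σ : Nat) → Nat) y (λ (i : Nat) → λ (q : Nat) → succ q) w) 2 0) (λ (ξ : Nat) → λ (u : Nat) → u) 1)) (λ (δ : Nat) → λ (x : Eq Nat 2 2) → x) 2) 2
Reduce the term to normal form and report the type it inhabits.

reduced normal form:
  refl Nat 2
the term's type:
  Eq Nat 2 2
observation: 22 normal-order steps separate the term from its normal form.


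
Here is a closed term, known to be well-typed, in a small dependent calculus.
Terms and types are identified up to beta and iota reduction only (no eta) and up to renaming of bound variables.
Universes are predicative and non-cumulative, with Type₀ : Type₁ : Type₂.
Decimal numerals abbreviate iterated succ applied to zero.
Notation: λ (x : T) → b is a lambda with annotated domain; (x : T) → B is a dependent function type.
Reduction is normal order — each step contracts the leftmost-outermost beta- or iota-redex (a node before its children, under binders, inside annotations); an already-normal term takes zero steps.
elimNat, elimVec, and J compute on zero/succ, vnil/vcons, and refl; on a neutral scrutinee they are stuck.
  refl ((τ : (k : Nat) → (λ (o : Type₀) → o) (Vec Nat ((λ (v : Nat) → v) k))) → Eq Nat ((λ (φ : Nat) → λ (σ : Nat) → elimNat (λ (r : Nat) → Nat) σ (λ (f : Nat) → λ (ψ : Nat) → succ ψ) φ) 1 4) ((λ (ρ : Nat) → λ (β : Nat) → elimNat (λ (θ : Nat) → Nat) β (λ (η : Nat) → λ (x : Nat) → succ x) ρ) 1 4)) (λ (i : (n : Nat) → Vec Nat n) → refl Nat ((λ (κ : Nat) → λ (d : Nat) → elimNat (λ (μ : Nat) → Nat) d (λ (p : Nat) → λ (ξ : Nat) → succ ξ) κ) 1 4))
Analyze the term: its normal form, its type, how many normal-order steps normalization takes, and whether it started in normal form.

normal form:
  refl ((τ : (k : Nat) → Vec Nat k) → Eq Nat 5 5) (λ (o : (v : Nat) → Vec Nat v) → refl Nat 5)
type:
  Eq ((τ : (k : Nat) → Vec Nat k) → Eq Nat 5 5) (λ (o : (v : Nat) → Vec Nat v) → refl Nat 5) (λ (φ : (σ : Nat) → Vec Nat σ) → refl Nat 5)
steps to reach normal form (normal order): 20
already normal: no
first redex: a beta-redex


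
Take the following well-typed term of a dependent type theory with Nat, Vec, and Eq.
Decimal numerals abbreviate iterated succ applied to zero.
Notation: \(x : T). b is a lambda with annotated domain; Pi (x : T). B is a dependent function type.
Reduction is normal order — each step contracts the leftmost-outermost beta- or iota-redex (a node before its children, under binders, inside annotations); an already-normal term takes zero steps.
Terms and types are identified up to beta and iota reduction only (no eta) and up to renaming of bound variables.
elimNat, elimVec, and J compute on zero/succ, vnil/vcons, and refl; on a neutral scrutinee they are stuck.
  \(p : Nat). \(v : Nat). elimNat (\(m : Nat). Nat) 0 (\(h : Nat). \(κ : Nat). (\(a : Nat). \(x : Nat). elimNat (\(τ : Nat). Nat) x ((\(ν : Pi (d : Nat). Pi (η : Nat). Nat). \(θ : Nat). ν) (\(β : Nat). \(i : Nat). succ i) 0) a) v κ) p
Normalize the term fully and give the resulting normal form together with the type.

normal form:
  \(p : Nat). \(v : Nat). elimNat (\(m : Nat). Nat) 0 (\(h : Nat). \(κ : Nat). elimNat (\(a : Nat). Nat) κ (\(x : Nat). \(τ : Nat). succ τ) v) p
type:
  Pi (p : Nat). Pi (v : Nat). Nat


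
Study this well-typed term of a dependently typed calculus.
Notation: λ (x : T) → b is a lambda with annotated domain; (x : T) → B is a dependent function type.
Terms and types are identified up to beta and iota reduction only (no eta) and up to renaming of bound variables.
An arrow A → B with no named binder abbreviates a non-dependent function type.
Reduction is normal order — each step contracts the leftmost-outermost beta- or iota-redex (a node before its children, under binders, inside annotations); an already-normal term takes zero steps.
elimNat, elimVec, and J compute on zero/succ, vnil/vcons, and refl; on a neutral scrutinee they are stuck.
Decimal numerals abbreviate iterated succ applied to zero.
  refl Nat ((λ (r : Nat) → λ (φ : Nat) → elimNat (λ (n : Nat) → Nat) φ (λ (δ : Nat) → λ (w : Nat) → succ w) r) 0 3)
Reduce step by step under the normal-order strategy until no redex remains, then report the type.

reduction (normal order):
  refl Nat ((λ (r : Nat) → λ (φ : Nat) → elimNat (λ (n : Nat) → Nat) φ (λ (δ : Nat) → λ (w : Nat) → succ w) r) 0 3)
  ~> refl Nat ((λ (r : Nat) → elimNat (λ (φ : Nat) → Nat) r (λ (n : Nat) → λ (δ : Nat) → succ δ) 0) 3)
  ~> refl Nat (elimNat (λ (r : Nat) → Nat) 3 (λ (φ : Nat) → λ (n : Nat) → succ n) 0)
  ~> refl Nat 3
the term's type:
  Eq Nat 3 3


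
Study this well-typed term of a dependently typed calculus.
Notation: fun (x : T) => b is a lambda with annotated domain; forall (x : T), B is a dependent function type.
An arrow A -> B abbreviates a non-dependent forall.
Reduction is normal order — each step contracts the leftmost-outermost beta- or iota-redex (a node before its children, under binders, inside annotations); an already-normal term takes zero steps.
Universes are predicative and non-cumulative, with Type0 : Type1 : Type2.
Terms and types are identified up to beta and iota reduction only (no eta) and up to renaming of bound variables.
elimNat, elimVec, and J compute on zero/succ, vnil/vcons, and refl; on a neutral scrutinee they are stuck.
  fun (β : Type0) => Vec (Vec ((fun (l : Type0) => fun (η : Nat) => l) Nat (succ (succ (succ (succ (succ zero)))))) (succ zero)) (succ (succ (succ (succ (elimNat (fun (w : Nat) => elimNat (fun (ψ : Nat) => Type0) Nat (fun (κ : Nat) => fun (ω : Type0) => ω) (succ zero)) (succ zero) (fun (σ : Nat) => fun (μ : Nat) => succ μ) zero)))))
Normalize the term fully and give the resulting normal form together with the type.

normal form:
  fun (β : Type0) => Vec (Vec Nat (succ zero)) (succ (succ (succ (succ (succ zero)))))
inferred type:
  Type0 -> Type0


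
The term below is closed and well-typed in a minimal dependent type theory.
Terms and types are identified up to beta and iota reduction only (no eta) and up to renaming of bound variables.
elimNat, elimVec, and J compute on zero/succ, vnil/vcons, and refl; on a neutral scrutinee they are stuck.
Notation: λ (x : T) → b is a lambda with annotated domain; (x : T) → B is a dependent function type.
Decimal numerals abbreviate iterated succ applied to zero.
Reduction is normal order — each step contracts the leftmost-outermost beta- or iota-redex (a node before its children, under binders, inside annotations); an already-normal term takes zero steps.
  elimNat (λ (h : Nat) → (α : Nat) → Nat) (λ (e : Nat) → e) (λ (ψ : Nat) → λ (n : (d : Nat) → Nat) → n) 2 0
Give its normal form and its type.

resulting normal form:
  0
type:
  Nat
observation: normalization takes exactly 8 steps under the normal-order strategy.


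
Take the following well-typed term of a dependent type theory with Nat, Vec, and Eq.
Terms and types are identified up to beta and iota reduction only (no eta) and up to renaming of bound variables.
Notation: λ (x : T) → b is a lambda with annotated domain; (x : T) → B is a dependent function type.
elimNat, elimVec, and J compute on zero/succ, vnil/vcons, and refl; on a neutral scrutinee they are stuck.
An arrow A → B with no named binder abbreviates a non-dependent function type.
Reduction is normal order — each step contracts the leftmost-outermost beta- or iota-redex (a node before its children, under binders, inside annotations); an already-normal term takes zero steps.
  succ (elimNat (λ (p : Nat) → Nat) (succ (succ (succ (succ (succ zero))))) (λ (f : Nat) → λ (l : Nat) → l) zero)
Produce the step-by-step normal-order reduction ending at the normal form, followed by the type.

reduction (normal order):
  succ (elimNat (λ (p : Nat) → Nat) (succ (succ (succ (succ (succ zero))))) (λ (f : Nat) → λ (l : Nat) → l) zero)
  ~> succ (succ (succ (succ (succ (succ zero)))))
inferred type:
  Nat


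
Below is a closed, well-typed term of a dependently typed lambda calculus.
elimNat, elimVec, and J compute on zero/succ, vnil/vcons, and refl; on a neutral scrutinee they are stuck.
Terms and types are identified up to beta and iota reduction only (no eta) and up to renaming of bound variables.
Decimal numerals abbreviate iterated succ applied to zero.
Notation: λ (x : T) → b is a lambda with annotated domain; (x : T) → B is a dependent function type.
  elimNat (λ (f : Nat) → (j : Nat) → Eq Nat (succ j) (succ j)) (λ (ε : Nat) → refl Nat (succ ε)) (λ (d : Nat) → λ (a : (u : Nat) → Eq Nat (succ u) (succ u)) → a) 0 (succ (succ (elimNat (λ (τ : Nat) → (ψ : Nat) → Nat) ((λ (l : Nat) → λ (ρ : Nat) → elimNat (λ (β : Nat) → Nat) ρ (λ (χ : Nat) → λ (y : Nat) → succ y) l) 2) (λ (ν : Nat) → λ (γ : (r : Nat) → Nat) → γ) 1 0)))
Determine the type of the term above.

the term's type:
  Eq Nat 5 5


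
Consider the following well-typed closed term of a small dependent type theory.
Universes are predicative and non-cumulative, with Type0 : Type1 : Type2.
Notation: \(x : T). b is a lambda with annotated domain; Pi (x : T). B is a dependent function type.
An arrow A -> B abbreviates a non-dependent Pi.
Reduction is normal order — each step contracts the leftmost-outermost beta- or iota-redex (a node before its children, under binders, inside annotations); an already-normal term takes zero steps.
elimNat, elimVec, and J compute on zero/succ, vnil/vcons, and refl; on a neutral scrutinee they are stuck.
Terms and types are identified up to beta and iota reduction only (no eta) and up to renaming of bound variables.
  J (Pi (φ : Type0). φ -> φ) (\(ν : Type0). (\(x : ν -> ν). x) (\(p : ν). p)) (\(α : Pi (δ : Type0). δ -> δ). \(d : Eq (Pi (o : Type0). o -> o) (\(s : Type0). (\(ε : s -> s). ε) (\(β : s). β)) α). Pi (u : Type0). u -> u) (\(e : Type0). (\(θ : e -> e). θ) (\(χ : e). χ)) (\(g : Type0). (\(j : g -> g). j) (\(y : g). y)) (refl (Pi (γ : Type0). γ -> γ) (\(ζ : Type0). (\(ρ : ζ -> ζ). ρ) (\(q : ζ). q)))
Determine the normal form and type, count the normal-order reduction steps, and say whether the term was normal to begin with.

normal form:
  \(φ : Type0). \(ν : φ). ν
type:
  Pi (φ : Type0). φ -> φ
reduction steps (normal order): 2
started in normal form: no
first contracted redex: a J iota-redex


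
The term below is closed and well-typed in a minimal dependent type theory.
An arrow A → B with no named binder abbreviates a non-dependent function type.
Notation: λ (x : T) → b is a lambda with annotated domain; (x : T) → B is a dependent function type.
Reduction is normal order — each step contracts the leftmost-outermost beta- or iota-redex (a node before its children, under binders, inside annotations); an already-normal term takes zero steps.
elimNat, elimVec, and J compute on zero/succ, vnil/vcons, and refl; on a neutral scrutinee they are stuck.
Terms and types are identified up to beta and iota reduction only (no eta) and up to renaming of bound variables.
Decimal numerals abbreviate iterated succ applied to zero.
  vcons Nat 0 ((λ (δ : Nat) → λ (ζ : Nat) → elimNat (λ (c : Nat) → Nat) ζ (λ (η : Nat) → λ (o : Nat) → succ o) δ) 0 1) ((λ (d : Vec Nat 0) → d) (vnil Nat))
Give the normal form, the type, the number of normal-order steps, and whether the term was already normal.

normal form:
  vcons Nat 0 1 (vnil Nat)
type:
  Vec Nat 1
normal-order step count: 4
started in normal form: no
first contracted redex: a beta-redex


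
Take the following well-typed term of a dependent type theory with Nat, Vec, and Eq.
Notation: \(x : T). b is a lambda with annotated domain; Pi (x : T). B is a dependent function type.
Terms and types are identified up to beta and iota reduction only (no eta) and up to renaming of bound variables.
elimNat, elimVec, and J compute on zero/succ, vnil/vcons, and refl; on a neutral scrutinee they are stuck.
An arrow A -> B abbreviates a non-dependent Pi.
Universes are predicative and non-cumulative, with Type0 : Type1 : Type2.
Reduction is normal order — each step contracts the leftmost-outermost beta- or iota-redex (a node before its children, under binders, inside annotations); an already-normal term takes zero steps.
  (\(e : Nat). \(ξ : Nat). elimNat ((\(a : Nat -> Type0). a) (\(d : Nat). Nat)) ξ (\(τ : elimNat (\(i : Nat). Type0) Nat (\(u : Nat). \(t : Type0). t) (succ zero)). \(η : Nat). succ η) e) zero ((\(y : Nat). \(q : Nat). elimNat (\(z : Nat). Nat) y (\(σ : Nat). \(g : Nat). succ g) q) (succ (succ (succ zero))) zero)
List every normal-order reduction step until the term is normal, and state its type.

normal-order reduction sequence:
  (\(e : Nat). \(ξ : Nat). elimNat ((\(a : Nat -> Type0). a) (\(d : Nat). Nat)) ξ (\(τ : elimNat (\(i : Nat). Type0) Nat (\(u : Nat). \(t : Type0). t) (succ zero)). \(η : Nat). succ η) e) zero ((\(y : Nat). \(q : Nat). elimNat (\(z : Nat). Nat) y (\(σ : Nat). \(g : Nat). succ g) q) (succ (succ (succ zero))) zero)
  ~> (\(e : Nat). elimNat ((\(ξ : Nat -> Type0). ξ) (\(a : Nat). Nat)) e (\(d : elimNat (\(τ : Nat). Type0) Nat (\(i : Nat). \(u : Type0). u) (succ zero)). \(t : Nat). succ t) zero) ((\(η : Nat). \(y : Nat). elimNat (\(q : Nat). Nat) η (\(z : Nat). \(σ : Nat). succ σ) y) (succ (succ (succ zero))) zero)
  ~> elimNat ((\(e : Nat -> Type0). e) (\(ξ : Nat). Nat)) ((\(a : Nat). \(d : Nat). elimNat (\(τ : Nat). Nat) a (\(i : Nat). \(u : Nat). succ u) d) (succ (succ (succ zero))) zero) (\(t : elimNat (\(η : Nat). Type0) Nat (\(y : Nat). \(q : Type0). q) (succ zero)). \(z : Nat). succ z) zero
  ~> (\(e : Nat). \(ξ : Nat). elimNat (\(a : Nat). Nat) e (\(d : Nat). \(τ : Nat). succ τ) ξ) (succ (succ (succ zero))) zero
  ~> (\(e : Nat). elimNat (\(ξ : Nat). Nat) (succ (succ (succ zero))) (\(a : Nat). \(d : Nat). succ d) e) zero
  ~> elimNat (\(e : Nat). Nat) (succ (succ (succ zero))) (\(ξ : Nat). \(a : Nat). succ a) zero
  ~> succ (succ (succ zero))
type:
  Nat


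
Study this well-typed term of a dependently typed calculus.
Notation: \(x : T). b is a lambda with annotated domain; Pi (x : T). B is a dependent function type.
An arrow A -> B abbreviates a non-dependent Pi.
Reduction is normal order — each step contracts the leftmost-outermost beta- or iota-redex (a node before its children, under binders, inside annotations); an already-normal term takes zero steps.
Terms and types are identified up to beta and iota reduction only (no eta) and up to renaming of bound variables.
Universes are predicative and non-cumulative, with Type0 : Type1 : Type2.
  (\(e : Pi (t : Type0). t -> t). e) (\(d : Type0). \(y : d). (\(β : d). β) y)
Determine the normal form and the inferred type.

reduced normal form:
  \(e : Type0). \(t : e). t
the term's type:
  Pi (e : Type0). e -> e
observation: the term reaches its normal form after 2 normal-order steps.


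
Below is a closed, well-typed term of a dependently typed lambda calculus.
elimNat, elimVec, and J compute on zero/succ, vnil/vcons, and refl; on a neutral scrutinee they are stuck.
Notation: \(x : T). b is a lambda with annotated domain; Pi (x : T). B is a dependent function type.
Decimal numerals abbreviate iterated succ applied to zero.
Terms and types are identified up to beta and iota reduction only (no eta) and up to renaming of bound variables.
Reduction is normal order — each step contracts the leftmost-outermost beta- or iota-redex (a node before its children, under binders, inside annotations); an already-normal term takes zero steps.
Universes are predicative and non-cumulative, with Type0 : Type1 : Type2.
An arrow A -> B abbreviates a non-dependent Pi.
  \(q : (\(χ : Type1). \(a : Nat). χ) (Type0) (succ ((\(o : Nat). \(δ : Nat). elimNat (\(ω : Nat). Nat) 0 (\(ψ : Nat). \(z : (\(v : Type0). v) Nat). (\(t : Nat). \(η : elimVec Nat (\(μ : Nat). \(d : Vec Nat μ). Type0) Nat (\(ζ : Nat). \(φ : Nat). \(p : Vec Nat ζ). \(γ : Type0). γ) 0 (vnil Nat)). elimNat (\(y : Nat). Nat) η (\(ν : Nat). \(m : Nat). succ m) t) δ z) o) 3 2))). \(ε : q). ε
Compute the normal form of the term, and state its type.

resulting normal form:
  \(q : Type0). \(χ : q). χ
type:
  Pi (q : Type0). q -> q
observation: reduction starts at a beta-redex, and 2 normal-order steps reach the normal form.


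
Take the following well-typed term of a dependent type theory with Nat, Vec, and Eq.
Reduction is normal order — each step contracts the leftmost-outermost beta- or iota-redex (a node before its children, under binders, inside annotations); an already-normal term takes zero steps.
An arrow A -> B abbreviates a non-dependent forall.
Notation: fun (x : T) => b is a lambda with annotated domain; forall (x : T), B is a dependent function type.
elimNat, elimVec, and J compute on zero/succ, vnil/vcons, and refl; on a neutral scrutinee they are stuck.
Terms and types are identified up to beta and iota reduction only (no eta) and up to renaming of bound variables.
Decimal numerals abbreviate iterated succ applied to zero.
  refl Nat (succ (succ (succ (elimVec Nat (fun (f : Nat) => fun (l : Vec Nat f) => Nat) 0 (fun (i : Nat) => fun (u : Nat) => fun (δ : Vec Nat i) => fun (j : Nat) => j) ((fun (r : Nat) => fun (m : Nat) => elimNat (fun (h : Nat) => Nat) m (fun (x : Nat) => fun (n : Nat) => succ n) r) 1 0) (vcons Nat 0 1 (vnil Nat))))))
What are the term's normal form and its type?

normal form:
  refl Nat 3
the term's type:
  Eq Nat 3 3
observation: contracting an elimVec iota-redex first, the term normalizes in 6 steps.


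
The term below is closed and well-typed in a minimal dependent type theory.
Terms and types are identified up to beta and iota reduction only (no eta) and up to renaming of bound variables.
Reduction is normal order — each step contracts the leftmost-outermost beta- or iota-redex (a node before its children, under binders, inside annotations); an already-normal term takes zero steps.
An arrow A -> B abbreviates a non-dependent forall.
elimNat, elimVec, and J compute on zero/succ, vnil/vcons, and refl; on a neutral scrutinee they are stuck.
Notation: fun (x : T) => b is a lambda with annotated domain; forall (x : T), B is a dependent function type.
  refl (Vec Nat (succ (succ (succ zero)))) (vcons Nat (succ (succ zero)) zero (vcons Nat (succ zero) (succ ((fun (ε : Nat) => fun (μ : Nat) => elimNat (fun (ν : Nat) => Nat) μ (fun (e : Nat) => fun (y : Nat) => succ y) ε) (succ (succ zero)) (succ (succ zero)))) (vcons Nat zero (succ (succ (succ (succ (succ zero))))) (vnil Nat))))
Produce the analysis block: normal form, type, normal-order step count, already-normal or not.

resulting normal form:
  refl (Vec Nat (succ (succ (succ zero)))) (vcons Nat (succ (succ zero)) zero (vcons Nat (succ zero) (succ (succ (succ (succ (succ zero))))) (vcons Nat zero (succ (succ (succ (succ (succ zero))))) (vnil Nat))))
type:
  Eq (Vec Nat (succ (succ (succ zero)))) (vcons Nat (succ (succ zero)) zero (vcons Nat (succ zero) (succ (succ (succ (succ (succ zero))))) (vcons Nat zero (succ (succ (succ (succ (succ zero))))) (vnil Nat)))) (vcons Nat (succ (succ zero)) zero (vcons Nat (succ zero) (succ (succ (succ (succ (succ zero))))) (vcons Nat zero (succ (succ (succ (succ (succ zero))))) (vnil Nat))))
reduction steps (normal order): 9
started in normal form: no
first contracted redex: a beta-redex


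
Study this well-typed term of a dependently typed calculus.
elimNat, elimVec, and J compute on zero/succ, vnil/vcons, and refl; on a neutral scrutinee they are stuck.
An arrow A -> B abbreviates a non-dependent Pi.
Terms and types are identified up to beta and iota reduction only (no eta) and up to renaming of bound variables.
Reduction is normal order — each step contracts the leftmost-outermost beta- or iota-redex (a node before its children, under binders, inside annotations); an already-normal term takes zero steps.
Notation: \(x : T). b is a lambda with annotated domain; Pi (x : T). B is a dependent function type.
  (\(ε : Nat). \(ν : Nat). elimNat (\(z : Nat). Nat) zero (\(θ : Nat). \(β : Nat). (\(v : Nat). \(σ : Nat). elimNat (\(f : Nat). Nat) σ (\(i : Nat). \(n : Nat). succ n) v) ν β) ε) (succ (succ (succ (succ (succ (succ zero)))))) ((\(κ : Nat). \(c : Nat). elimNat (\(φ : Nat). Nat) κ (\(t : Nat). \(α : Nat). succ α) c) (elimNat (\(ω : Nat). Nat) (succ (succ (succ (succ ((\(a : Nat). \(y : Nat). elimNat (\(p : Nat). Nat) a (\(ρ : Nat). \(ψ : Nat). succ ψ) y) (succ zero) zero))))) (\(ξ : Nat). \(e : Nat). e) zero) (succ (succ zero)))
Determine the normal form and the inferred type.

reduced normal form:
  succ (succ (succ (succ (succ (succ (succ (succ (succ (succ (succ (succ (succ (succ (succ (succ (succ (succ (succ (succ (succ (succ (succ (succ (succ (succ (succ (succ (succ (succ (succ (succ (succ (succ (succ (succ (succ (succ (succ (succ (succ (succ zero)))))))))))))))))))))))))))))))))))))))))
the term's type:
  Nat
observation: normalization takes exactly 243 steps under the normal-order strategy.


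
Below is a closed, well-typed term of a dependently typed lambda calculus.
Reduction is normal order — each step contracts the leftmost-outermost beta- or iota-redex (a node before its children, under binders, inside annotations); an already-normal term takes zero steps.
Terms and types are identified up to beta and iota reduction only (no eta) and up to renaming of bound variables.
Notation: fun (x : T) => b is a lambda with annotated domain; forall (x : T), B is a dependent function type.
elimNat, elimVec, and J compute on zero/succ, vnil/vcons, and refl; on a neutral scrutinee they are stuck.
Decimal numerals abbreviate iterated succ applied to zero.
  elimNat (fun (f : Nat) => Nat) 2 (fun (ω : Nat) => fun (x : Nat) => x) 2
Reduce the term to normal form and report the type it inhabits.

reduced normal form:
  2
inferred type:
  Nat


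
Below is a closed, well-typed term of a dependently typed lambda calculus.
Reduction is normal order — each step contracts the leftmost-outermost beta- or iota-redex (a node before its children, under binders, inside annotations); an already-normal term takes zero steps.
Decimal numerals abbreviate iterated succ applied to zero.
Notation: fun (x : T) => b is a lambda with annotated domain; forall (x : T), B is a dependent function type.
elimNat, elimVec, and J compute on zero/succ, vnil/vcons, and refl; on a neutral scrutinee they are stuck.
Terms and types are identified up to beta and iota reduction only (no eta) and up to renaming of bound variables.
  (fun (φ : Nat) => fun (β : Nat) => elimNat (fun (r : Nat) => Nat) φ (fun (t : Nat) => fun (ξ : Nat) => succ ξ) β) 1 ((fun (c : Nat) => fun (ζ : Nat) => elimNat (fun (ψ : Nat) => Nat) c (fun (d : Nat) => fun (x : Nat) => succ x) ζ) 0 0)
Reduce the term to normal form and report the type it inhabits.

normal form:
  1
type:
  Nat
observation: reduction starts at a beta-redex, and 6 normal-order steps reach the normal form.


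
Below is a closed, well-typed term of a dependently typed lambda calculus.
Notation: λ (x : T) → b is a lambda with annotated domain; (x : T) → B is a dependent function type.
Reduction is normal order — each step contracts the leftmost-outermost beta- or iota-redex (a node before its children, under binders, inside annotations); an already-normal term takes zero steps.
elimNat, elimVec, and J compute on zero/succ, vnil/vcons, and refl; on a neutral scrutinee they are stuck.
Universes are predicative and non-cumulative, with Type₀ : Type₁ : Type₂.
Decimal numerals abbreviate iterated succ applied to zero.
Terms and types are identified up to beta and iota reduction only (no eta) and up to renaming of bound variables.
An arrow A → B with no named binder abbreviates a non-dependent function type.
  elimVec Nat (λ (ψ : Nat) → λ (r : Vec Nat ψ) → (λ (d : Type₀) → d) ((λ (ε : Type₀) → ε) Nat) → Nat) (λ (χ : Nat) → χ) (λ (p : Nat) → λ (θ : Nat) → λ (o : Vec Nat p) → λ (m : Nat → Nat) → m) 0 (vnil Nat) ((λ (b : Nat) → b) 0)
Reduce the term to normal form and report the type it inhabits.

resulting normal form:
  0
the term's type:
  Nat


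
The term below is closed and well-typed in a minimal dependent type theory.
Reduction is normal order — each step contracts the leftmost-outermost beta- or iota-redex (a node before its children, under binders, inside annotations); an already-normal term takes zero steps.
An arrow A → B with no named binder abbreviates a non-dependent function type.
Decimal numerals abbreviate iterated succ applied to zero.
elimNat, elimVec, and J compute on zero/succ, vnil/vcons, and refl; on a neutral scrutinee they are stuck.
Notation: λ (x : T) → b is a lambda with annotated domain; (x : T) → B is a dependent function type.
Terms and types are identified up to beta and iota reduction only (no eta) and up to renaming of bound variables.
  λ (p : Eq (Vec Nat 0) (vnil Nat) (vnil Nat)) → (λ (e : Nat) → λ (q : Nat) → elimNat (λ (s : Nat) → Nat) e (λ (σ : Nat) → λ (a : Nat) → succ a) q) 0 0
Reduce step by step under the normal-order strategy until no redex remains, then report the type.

normal-order reduction:
  λ (p : Eq (Vec Nat 0) (vnil Nat) (vnil Nat)) → (λ (e : Nat) → λ (q : Nat) → elimNat (λ (s : Nat) → Nat) e (λ (σ : Nat) → λ (a : Nat) → succ a) q) 0 0
  ~> λ (p : Eq (Vec Nat 0) (vnil Nat) (vnil Nat)) → (λ (e : Nat) → elimNat (λ (q : Nat) → Nat) 0 (λ (s : Nat) → λ (σ : Nat) → succ σ) e) 0
  ~> λ (p : Eq (Vec Nat 0) (vnil Nat) (vnil Nat)) → elimNat (λ (e : Nat) → Nat) 0 (λ (q : Nat) → λ (s : Nat) → succ s) 0
  ~> λ (p : Eq (Vec Nat 0) (vnil Nat) (vnil Nat)) → 0
the term's type:
  Eq (Vec Nat 0) (vnil Nat) (vnil Nat) → Nat


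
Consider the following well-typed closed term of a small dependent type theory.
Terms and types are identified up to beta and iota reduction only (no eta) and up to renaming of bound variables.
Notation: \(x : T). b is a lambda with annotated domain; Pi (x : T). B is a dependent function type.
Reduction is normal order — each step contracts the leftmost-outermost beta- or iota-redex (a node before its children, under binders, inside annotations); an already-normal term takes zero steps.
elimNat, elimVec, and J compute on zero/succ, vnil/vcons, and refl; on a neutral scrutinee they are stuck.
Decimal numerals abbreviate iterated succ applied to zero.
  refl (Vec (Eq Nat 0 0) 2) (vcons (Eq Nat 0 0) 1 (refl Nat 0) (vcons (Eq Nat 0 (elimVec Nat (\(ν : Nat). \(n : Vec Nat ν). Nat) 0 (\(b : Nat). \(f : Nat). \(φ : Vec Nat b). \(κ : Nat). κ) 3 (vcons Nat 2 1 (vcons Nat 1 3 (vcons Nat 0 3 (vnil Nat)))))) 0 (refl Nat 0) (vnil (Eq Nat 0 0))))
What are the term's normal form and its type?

normal form:
  refl (Vec (Eq Nat 0 0) 2) (vcons (Eq Nat 0 0) 1 (refl Nat 0) (vcons (Eq Nat 0 0) 0 (refl Nat 0) (vnil (Eq Nat 0 0))))
inferred type:
  Eq (Vec (Eq Nat 0 0) 2) (vcons (Eq Nat 0 0) 1 (refl Nat 0) (vcons (Eq Nat 0 0) 0 (refl Nat 0) (vnil (Eq Nat 0 0)))) (vcons (Eq Nat 0 0) 1 (refl Nat 0) (vcons (Eq Nat 0 0) 0 (refl Nat 0) (vnil (Eq Nat 0 0))))
observation: 16 normal-order steps separate the term from its normal form.
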